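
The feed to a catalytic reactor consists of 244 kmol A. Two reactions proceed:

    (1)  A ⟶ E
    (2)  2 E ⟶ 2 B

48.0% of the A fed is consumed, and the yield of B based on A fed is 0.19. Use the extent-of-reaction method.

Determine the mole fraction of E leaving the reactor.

Conversion of A: A consumed = 1ξ₁ = 0.48 × 244 → ξ₁ = 117.1 kmol.
Yield of B: 2ξ₂ / 244 = 0.19 → ξ₂ = 23.18 kmol.
Outlet amounts (n = n₀ + Σ ν·ξ):
  A: 244 − 1(117.1) = 126.9
  E: 0 + 1(117.1) − 2(23.18) = 70.76
  B: 0 + 2(23.18) = 46.36
Total out = 244 kmol; y_E = 70.76 / 244 = 0.29.

0.29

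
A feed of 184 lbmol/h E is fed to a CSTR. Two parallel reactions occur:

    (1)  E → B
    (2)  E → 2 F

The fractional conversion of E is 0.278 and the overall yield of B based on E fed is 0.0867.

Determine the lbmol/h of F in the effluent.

Yield of B: 1ξ₁ / 184 = 0.0867 → ξ₁ = 15.95 lbmol/h.
Conversion of E: 1ξ₁ + 1ξ₂ = 0.278 × 184 = 51.15 → ξ₂ = 35.2 lbmol/h.
Outlet amounts (n = n₀ + Σ ν·ξ):
  E: 184 − 1(15.95) − 1(35.2) = 132.8
  B: 0 + 1(15.95) = 15.95
  F: 0 + 2(35.2) = 70.4

70.4 lbmol/h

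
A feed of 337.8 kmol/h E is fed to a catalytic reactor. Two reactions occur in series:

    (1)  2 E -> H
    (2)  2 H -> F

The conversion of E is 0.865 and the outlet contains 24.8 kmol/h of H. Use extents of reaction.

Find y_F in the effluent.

0.463

Conversion of E: E consumed = 2ξ₁ = 0.865 × 337.8 → ξ₁ = 146.1 kmol/h.
H balance: n_H = 0 + 1ξ₁ − 2ξ₂ = 24.8 → ξ₂ = (1·146.1 − 24.8)/2 = 60.65 kmol/h.
Outlet amounts (n = n₀ + Σ ν·ξ):
  E: 337.8 − 2(146.1) = 45.6
  H: 0 + 1(146.1) − 2(60.65) = 24.8
  F: 0 + 1(60.65) = 60.65
Total out = 131.1 kmol/h; y_F = 60.65 / 131.1 = 0.4628.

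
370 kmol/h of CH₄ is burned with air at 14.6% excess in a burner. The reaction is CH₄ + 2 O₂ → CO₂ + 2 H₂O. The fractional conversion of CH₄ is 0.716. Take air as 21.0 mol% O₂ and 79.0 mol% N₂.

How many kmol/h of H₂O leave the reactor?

530 kmol/h

Stoichiometric O₂ = 2 × 370 = 740 kmol/h; O₂ fed = 740 × 1.146 = 848 kmol/h.
N₂ fed = 848 × 79/21 = 3190 kmol/h.
Fuel reacted = 0.716 × 370 → ξ = 264.9 kmol/h.
Outlet (n = n₀ + ν ξ):
  CH₄: 370 − 1(264.9) = 105.1
  O₂: 848 − 2(264.9) = 318.2
  N₂: 3190 (inert)
  CO₂: 0 + 1(264.9) = 264.9
  H₂O: 0 + 2(264.9) = 529.8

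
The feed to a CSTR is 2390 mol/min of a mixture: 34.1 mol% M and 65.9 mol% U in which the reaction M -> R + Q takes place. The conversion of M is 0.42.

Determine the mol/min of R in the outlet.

342 mol/min

M reacted = 0.42 × 815 = 342.3 mol/min; ν_M = −1, so ξ = 342.3/1 = 342.3 mol/min.
Outlet amounts (n = n₀ + ν ξ):
  M: 815 − 1(342.3) = 472.7
  R: 0 + 1(342.3) = 342.3
  Q: 0 + 1(342.3) = 342.3
  U: 1575 (inert)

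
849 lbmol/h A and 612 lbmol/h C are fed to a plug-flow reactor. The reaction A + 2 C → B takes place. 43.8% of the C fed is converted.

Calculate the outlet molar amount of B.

C reacted = 0.438 × 612 = 268.1 lbmol/h; ν_C = −2, so ξ = 268.1/2 = 134 lbmol/h.
Outlet amounts (n = n₀ + ν ξ):
  A: 849 − 1(134) = 715
  C: 612 − 2(134) = 343.9
  B: 0 + 1(134) = 134

134 lbmol/h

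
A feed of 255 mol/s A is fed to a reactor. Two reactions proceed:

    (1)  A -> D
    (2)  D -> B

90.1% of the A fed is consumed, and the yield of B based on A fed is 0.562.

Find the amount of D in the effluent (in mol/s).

86.4 mol/s

Conversion of A: A consumed = 1ξ₁ = 0.901 × 255 → ξ₁ = 229.8 mol/s.
Yield of B: 1ξ₂ / 255 = 0.562 → ξ₂ = 143.3 mol/s.
Outlet amounts (n = n₀ + Σ ν·ξ):
  A: 255 − 1(229.8) = 25.25
  D: 0 + 1(229.8) − 1(143.3) = 86.44
  B: 0 + 1(143.3) = 143.3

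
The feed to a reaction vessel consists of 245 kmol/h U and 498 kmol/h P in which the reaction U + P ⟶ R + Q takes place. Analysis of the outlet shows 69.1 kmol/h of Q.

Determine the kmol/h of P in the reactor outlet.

For Q: n = n₀ + 1ξ → 69.1 = 0 + 1ξ, giving ξ = 69.1 kmol/h.
Outlet amounts (n = n₀ + ν ξ):
  U: 245 − 1(69.1) = 175.9
  P: 498 − 1(69.1) = 428.9
  R: 0 + 1(69.1) = 69.1
  Q: 0 + 1(69.1) = 69.1

429 kmol/h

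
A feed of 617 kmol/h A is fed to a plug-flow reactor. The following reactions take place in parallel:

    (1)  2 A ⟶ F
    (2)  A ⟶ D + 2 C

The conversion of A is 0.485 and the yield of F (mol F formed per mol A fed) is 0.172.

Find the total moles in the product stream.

Yield of F: 1ξ₁ / 617 = 0.172 → ξ₁ = 106.1 kmol/h.
Conversion of A: 2ξ₁ + 1ξ₂ = 0.485 × 617 = 299.2 → ξ₂ = 87 kmol/h.
Outlet amounts (n = n₀ + Σ ν·ξ):
  A: 617 − 2(106.1) − 1(87) = 317.8
  F: 0 + 1(106.1) = 106.1
  D: 0 + 1(87) = 87
  C: 0 + 2(87) = 174
Total out = 317.8 + 106.1 + 87 + 174 = 684.9 kmol/h.

685 kmol/h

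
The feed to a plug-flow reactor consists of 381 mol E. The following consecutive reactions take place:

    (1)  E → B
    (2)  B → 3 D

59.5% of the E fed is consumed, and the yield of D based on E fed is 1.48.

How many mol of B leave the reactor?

38.7 mol

Conversion of E: E consumed = 1ξ₁ = 0.595 × 381 → ξ₁ = 226.7 mol.
Yield of D: 3ξ₂ / 381 = 1.48 → ξ₂ = 188 mol.
Outlet amounts (n = n₀ + Σ ν·ξ):
  E: 381 − 1(226.7) = 154.3
  B: 0 + 1(226.7) − 1(188) = 38.73
  D: 0 + 3(188) = 563.9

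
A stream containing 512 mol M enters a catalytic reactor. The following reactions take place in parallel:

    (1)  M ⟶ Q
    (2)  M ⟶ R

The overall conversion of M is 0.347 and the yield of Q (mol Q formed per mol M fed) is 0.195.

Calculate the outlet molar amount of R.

77.8 mol

Yield of Q: 1ξ₁ / 512 = 0.195 → ξ₁ = 99.84 mol.
Conversion of M: 1ξ₁ + 1ξ₂ = 0.347 × 512 = 177.7 → ξ₂ = 77.82 mol.
Outlet amounts (n = n₀ + Σ ν·ξ):
  M: 512 − 1(99.84) − 1(77.82) = 334.3
  Q: 0 + 1(99.84) = 99.84
  R: 0 + 1(77.82) = 77.82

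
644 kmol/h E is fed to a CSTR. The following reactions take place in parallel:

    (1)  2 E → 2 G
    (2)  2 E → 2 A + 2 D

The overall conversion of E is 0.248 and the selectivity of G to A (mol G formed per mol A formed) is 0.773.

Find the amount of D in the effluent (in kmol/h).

90.1 kmol/h

Conversion of E: E consumed = 0.248 × 644 = 159.7 kmol/h = 2ξ₁ + 2ξ₂.
Selectivity: 2ξ₁ / (2ξ₂) = 0.773 → ξ₁ = 0.773 ξ₂.
Substitute: (2·0.773 + 2) ξ₂ = 159.7 → ξ₂ = 45.04 kmol/h, ξ₁ = 34.82 kmol/h.
Outlet amounts (n = n₀ + Σ ν·ξ):
  E: 644 − 2(34.82) − 2(45.04) = 484.3
  G: 0 + 2(34.82) = 69.63
  A: 0 + 2(45.04) = 90.08
  D: 0 + 2(45.04) = 90.08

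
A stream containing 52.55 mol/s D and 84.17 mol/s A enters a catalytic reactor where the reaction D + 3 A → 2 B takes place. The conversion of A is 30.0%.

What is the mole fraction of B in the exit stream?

A reacted = 0.3 × 84.17 = 25.25 mol/s; ν_A = −3, so ξ = 25.25/3 = 8.417 mol/s.
Outlet amounts (n = n₀ + ν ξ):
  D: 52.55 − 1(8.417) = 44.13
  A: 84.17 − 3(8.417) = 58.92
  B: 0 + 2(8.417) = 16.83
Total out = 119.9 mol/s; y_B = 16.83 / 119.9 = 0.1404.

0.14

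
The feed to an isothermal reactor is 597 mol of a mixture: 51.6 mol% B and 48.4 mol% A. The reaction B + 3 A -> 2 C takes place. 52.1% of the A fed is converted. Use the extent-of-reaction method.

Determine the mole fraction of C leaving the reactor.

A reacted = 0.521 × 288.9 = 150.5 mol; ν_A = −3, so ξ = 150.5/3 = 50.18 mol.
Outlet amounts (n = n₀ + ν ξ):
  B: 308.1 − 1(50.18) = 257.9
  A: 288.9 − 3(50.18) = 138.4
  C: 0 + 2(50.18) = 100.4
Total out = 496.6 mol; y_C = 100.4 / 496.6 = 0.2021.

0.202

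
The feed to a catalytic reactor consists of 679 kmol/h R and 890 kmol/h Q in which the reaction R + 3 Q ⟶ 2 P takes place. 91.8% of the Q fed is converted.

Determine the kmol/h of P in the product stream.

Q reacted = 0.918 × 890 = 817 kmol/h; ν_Q = −3, so ξ = 817/3 = 272.3 kmol/h.
Outlet amounts (n = n₀ + ν ξ):
  R: 679 − 1(272.3) = 406.7
  Q: 890 − 3(272.3) = 72.98
  P: 0 + 2(272.3) = 544.7

545 kmol/h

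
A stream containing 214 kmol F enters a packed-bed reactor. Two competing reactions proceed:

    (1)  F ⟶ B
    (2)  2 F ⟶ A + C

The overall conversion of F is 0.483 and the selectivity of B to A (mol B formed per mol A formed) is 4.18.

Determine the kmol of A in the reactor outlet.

Conversion of F: F consumed = 0.483 × 214 = 103.4 kmol = 1ξ₁ + 2ξ₂.
Selectivity: 1ξ₁ / (1ξ₂) = 4.18 → ξ₁ = 4.18 ξ₂.
Substitute: (1·4.18 + 2) ξ₂ = 103.4 → ξ₂ = 16.73 kmol, ξ₁ = 69.91 kmol.
Outlet amounts (n = n₀ + Σ ν·ξ):
  F: 214 − 1(69.91) − 2(16.73) = 110.6
  B: 0 + 1(69.91) = 69.91
  A: 0 + 1(16.73) = 16.73
  C: 0 + 1(16.73) = 16.73

16.7 kmol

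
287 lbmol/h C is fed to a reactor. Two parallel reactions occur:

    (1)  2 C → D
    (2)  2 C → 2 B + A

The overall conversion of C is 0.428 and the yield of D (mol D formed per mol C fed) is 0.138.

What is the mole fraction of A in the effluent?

Yield of D: 1ξ₁ / 287 = 0.138 → ξ₁ = 39.61 lbmol/h.
Conversion of C: 2ξ₁ + 2ξ₂ = 0.428 × 287 = 122.8 → ξ₂ = 21.81 lbmol/h.
Outlet amounts (n = n₀ + Σ ν·ξ):
  C: 287 − 2(39.61) − 2(21.81) = 164.2
  D: 0 + 1(39.61) = 39.61
  B: 0 + 2(21.81) = 43.62
  A: 0 + 1(21.81) = 21.81
Total out = 269.2 lbmol/h; y_A = 21.81 / 269.2 = 0.08102.

0.081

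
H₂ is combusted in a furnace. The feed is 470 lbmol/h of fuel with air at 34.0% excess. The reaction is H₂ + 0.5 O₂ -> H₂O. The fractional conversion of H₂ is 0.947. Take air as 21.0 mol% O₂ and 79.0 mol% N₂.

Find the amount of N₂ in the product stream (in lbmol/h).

1180 lbmol/h

Stoichiometric O₂ = 0.5 × 470 = 235 lbmol/h; O₂ fed = 235 × 1.340 = 314.9 lbmol/h.
N₂ fed = 314.9 × 79/21 = 1185 lbmol/h.
Fuel reacted = 0.947 × 470 → ξ = 445.1 lbmol/h.
Outlet (n = n₀ + ν ξ):
  H₂: 470 − 1(445.1) = 24.91
  O₂: 314.9 − 0.5(445.1) = 92.36
  N₂: 1185 (inert)
  H₂O: 0 + 1(445.1) = 445.1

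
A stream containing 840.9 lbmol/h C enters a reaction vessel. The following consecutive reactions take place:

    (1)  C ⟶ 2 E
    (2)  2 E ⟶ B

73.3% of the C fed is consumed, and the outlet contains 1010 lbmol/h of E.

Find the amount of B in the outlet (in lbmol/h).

Conversion of C: C consumed = 1ξ₁ = 0.733 × 840.9 → ξ₁ = 616.4 lbmol/h.
E balance: n_E = 0 + 2ξ₁ − 2ξ₂ = 1010 → ξ₂ = (2·616.4 − 1010)/2 = 111.4 lbmol/h.
Outlet amounts (n = n₀ + Σ ν·ξ):
  C: 840.9 − 1(616.4) = 224.5
  E: 0 + 2(616.4) − 2(111.4) = 1010
  B: 0 + 1(111.4) = 111.4

111 lbmol/h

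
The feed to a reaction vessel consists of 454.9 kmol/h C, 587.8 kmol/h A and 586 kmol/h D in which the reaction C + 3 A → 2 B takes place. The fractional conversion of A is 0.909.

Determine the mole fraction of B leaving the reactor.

A reacted = 0.909 × 587.8 = 534.3 kmol/h; ν_A = −3, so ξ = 534.3/3 = 178.1 kmol/h.
Outlet amounts (n = n₀ + ν ξ):
  C: 454.9 − 1(178.1) = 276.8
  A: 587.8 − 3(178.1) = 53.49
  B: 0 + 2(178.1) = 356.2
  D: 586 (inert)
Total out = 1272 kmol/h; y_B = 356.2 / 1272 = 0.2799.

0.28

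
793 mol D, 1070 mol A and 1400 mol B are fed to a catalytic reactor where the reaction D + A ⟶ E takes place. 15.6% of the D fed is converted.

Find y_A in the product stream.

0.301

D reacted = 0.156 × 793 = 123.7 mol; ν_D = −1, so ξ = 123.7/1 = 123.7 mol.
Outlet amounts (n = n₀ + ν ξ):
  D: 793 − 1(123.7) = 669.3
  A: 1070 − 1(123.7) = 946.3
  E: 0 + 1(123.7) = 123.7
  B: 1400 (inert)
Total out = 3139 mol; y_A = 946.3 / 3139 = 0.3014.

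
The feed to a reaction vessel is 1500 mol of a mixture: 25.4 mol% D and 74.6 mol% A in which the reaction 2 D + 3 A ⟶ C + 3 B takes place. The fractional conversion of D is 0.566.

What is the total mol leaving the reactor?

1390 mol

D reacted = 0.566 × 381 = 215.6 mol; ν_D = −2, so ξ = 215.6/2 = 107.8 mol.
Outlet amounts (n = n₀ + ν ξ):
  D: 381 − 2(107.8) = 165.4
  A: 1119 − 3(107.8) = 795.5
  C: 0 + 1(107.8) = 107.8
  B: 0 + 3(107.8) = 323.5
Total out = 165.4 + 795.5 + 107.8 + 323.5 = 1392 mol.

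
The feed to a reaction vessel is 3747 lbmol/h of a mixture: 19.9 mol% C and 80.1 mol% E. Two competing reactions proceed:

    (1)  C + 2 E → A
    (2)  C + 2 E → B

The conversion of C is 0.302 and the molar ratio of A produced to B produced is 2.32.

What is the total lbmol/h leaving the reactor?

3300 lbmol/h

Conversion of C: C consumed = 0.302 × 745.7 = 225.2 lbmol/h = 1ξ₁ + 1ξ₂.
Selectivity: 1ξ₁ / (1ξ₂) = 2.32 → ξ₁ = 2.32 ξ₂.
Substitute: (1·2.32 + 1) ξ₂ = 225.2 → ξ₂ = 67.83 lbmol/h, ξ₁ = 157.4 lbmol/h.
Outlet amounts (n = n₀ + Σ ν·ξ):
  C: 745.7 − 1(157.4) − 1(67.83) = 520.5
  E: 3001 − 2(157.4) − 2(67.83) = 2551
  A: 0 + 1(157.4) = 157.4
  B: 0 + 1(67.83) = 67.83
Total out = 520.5 + 2551 + 157.4 + 67.83 = 3297 lbmol/h.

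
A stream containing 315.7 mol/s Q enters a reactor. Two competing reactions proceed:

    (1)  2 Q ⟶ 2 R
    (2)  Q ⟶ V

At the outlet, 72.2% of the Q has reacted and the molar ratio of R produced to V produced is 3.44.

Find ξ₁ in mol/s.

ξ₁ = 88.3 mol/s

Conversion of Q: Q consumed = 0.722 × 315.7 = 227.9 mol/s = 2ξ₁ + 1ξ₂.
Selectivity: 2ξ₁ / (1ξ₂) = 3.44 → ξ₁ = 1.72 ξ₂.
Substitute: (2·1.72 + 1) ξ₂ = 227.9 → ξ₂ = 51.34 mol/s, ξ₁ = 88.3 mol/s.
Outlet amounts (n = n₀ + Σ ν·ξ):
  Q: 315.7 − 2(88.3) − 1(51.34) = 87.76
  R: 0 + 2(88.3) = 176.6
  V: 0 + 1(51.34) = 51.34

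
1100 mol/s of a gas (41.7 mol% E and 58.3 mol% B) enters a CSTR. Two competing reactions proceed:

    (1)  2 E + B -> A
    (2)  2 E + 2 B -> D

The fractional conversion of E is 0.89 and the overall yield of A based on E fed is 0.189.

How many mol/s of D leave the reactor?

117 mol/s

Yield of A: 1ξ₁ / 458.7 = 0.189 → ξ₁ = 86.69 mol/s.
Conversion of E: 2ξ₁ + 2ξ₂ = 0.89 × 458.7 = 408.2 → ξ₂ = 117.4 mol/s.
Outlet amounts (n = n₀ + Σ ν·ξ):
  E: 458.7 − 2(86.69) − 2(117.4) = 50.46
  B: 641.3 − 1(86.69) − 2(117.4) = 319.8
  A: 0 + 1(86.69) = 86.69
  D: 0 + 1(117.4) = 117.4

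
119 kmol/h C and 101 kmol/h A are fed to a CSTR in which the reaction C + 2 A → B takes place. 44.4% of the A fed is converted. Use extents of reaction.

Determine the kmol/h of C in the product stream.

96.6 kmol/h

A reacted = 0.444 × 101 = 44.84 kmol/h; ν_A = −2, so ξ = 44.84/2 = 22.42 kmol/h.
Outlet amounts (n = n₀ + ν ξ):
  C: 119 − 1(22.42) = 96.58
  A: 101 − 2(22.42) = 56.16
  B: 0 + 1(22.42) = 22.42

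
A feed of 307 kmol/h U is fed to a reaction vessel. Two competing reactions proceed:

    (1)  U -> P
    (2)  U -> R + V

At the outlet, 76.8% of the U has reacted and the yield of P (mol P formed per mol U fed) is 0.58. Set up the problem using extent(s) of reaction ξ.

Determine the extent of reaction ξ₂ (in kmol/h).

Yield of P: 1ξ₁ / 307 = 0.58 → ξ₁ = 178.1 kmol/h.
Conversion of U: 1ξ₁ + 1ξ₂ = 0.768 × 307 = 235.8 → ξ₂ = 57.72 kmol/h.
Outlet amounts (n = n₀ + Σ ν·ξ):
  U: 307 − 1(178.1) − 1(57.72) = 71.22
  P: 0 + 1(178.1) = 178.1
  R: 0 + 1(57.72) = 57.72
  V: 0 + 1(57.72) = 57.72

ξ₂ = 57.7 kmol/h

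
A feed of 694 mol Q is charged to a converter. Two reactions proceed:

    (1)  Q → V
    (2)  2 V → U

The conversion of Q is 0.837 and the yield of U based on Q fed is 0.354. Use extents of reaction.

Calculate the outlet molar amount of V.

Conversion of Q: Q consumed = 1ξ₁ = 0.837 × 694 → ξ₁ = 580.9 mol.
Yield of U: 1ξ₂ / 694 = 0.354 → ξ₂ = 245.7 mol.
Outlet amounts (n = n₀ + Σ ν·ξ):
  Q: 694 − 1(580.9) = 113.1
  V: 0 + 1(580.9) − 2(245.7) = 89.53
  U: 0 + 1(245.7) = 245.7

89.5 mol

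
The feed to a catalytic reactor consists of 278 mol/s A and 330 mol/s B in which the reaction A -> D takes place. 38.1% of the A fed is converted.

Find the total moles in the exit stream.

A reacted = 0.381 × 278 = 105.9 mol/s; ν_A = −1, so ξ = 105.9/1 = 105.9 mol/s.
Outlet amounts (n = n₀ + ν ξ):
  A: 278 − 1(105.9) = 172.1
  D: 0 + 1(105.9) = 105.9
  B: 330 (inert)
Total out = 172.1 + 105.9 + 330 = 608 mol/s.

608 mol/s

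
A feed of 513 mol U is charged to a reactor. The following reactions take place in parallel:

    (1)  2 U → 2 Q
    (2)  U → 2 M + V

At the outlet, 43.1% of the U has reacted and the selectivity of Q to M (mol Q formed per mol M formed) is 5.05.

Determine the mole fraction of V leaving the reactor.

Conversion of U: U consumed = 0.431 × 513 = 221.1 mol = 2ξ₁ + 1ξ₂.
Selectivity: 2ξ₁ / (2ξ₂) = 5.05 → ξ₁ = 5.05 ξ₂.
Substitute: (2·5.05 + 1) ξ₂ = 221.1 → ξ₂ = 19.92 mol, ξ₁ = 100.6 mol.
Outlet amounts (n = n₀ + Σ ν·ξ):
  U: 513 − 2(100.6) − 1(19.92) = 291.9
  Q: 0 + 2(100.6) = 201.2
  M: 0 + 2(19.92) = 39.84
  V: 0 + 1(19.92) = 19.92
Total out = 552.8 mol; y_V = 19.92 / 552.8 = 0.03603.

0.036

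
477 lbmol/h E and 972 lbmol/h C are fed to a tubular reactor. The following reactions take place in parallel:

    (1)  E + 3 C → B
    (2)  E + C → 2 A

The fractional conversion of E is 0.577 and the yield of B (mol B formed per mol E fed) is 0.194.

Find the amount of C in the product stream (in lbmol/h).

Yield of B: 1ξ₁ / 477 = 0.194 → ξ₁ = 92.54 lbmol/h.
Conversion of E: 1ξ₁ + 1ξ₂ = 0.577 × 477 = 275.2 → ξ₂ = 182.7 lbmol/h.
Outlet amounts (n = n₀ + Σ ν·ξ):
  E: 477 − 1(92.54) − 1(182.7) = 201.8
  C: 972 − 3(92.54) − 1(182.7) = 511.7
  B: 0 + 1(92.54) = 92.54
  A: 0 + 2(182.7) = 365.4

512 lbmol/h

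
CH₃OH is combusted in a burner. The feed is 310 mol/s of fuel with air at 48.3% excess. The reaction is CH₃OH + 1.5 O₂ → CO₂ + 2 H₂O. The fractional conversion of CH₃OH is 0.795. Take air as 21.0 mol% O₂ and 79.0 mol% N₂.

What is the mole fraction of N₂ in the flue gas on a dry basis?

Stoichiometric O₂ = 1.5 × 310 = 465 mol/s; O₂ fed = 465 × 1.483 = 689.6 mol/s.
N₂ fed = 689.6 × 79/21 = 2594 mol/s.
Fuel reacted = 0.795 × 310 → ξ = 246.5 mol/s.
Outlet (n = n₀ + ν ξ):
  CH₃OH: 310 − 1(246.5) = 63.55
  O₂: 689.6 − 1.5(246.5) = 319.9
  N₂: 2594 (inert)
  CO₂: 0 + 1(246.5) = 246.5
  H₂O: 0 + 2(246.5) = 492.9
Dry total = 3224 mol/s; y_N₂ (dry) = 2594 / 3224 = 0.8046.

0.805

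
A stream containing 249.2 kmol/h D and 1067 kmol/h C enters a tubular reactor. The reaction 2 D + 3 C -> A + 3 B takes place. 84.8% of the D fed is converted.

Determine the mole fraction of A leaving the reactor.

D reacted = 0.848 × 249.2 = 211.3 kmol/h; ν_D = −2, so ξ = 211.3/2 = 105.7 kmol/h.
Outlet amounts (n = n₀ + ν ξ):
  D: 249.2 − 2(105.7) = 37.88
  C: 1067 − 3(105.7) = 750
  A: 0 + 1(105.7) = 105.7
  B: 0 + 3(105.7) = 317
Total out = 1211 kmol/h; y_A = 105.7 / 1211 = 0.08728.

0.0873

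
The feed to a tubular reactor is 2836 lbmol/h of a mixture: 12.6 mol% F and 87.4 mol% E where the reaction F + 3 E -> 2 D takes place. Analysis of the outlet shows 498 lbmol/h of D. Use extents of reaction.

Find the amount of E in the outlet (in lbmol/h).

For D: n = n₀ + 2ξ → 498 = 0 + 2ξ, giving ξ = 249 lbmol/h.
Outlet amounts (n = n₀ + ν ξ):
  F: 357.3 − 1(249) = 108.3
  E: 2479 − 3(249) = 1732
  D: 0 + 2(249) = 498

1730 lbmol/h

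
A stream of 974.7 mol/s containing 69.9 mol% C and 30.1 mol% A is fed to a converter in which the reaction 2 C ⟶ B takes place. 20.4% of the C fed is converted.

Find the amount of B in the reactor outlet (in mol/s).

C reacted = 0.204 × 681.3 = 139 mol/s; ν_C = −2, so ξ = 139/2 = 69.49 mol/s.
Outlet amounts (n = n₀ + ν ξ):
  C: 681.3 − 2(69.49) = 542.3
  B: 0 + 1(69.49) = 69.49
  A: 293.4 (inert)

69.5 mol/s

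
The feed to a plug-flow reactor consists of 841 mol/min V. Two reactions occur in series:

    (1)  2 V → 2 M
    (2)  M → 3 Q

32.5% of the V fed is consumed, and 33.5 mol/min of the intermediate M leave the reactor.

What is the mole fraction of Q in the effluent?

Conversion of V: V consumed = 2ξ₁ = 0.325 × 841 → ξ₁ = 136.7 mol/min.
M balance: n_M = 0 + 2ξ₁ − 1ξ₂ = 33.5 → ξ₂ = (2·136.7 − 33.5)/1 = 239.8 mol/min.
Outlet amounts (n = n₀ + Σ ν·ξ):
  V: 841 − 2(136.7) = 567.7
  M: 0 + 2(136.7) − 1(239.8) = 33.5
  Q: 0 + 3(239.8) = 719.5
Total out = 1321 mol/min; y_Q = 719.5 / 1321 = 0.5448.

0.545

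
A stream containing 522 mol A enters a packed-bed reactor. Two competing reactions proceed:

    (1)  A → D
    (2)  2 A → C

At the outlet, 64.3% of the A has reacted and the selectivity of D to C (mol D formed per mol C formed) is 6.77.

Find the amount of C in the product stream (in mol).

Conversion of A: A consumed = 0.643 × 522 = 335.6 mol = 1ξ₁ + 2ξ₂.
Selectivity: 1ξ₁ / (1ξ₂) = 6.77 → ξ₁ = 6.77 ξ₂.
Substitute: (1·6.77 + 2) ξ₂ = 335.6 → ξ₂ = 38.27 mol, ξ₁ = 259.1 mol.
Outlet amounts (n = n₀ + Σ ν·ξ):
  A: 522 − 1(259.1) − 2(38.27) = 186.4
  D: 0 + 1(259.1) = 259.1
  C: 0 + 1(38.27) = 38.27

38.3 mol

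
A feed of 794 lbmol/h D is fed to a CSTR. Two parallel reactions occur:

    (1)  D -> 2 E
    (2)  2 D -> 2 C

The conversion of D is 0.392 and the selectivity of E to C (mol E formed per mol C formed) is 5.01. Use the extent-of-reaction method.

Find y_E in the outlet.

Conversion of D: D consumed = 0.392 × 794 = 311.2 lbmol/h = 1ξ₁ + 2ξ₂.
Selectivity: 2ξ₁ / (2ξ₂) = 5.01 → ξ₁ = 5.01 ξ₂.
Substitute: (1·5.01 + 2) ξ₂ = 311.2 → ξ₂ = 44.4 lbmol/h, ξ₁ = 222.4 lbmol/h.
Outlet amounts (n = n₀ + Σ ν·ξ):
  D: 794 − 1(222.4) − 2(44.4) = 482.8
  E: 0 + 2(222.4) = 444.9
  C: 0 + 2(44.4) = 88.8
Total out = 1016 lbmol/h; y_E = 444.9 / 1016 = 0.4377.

0.438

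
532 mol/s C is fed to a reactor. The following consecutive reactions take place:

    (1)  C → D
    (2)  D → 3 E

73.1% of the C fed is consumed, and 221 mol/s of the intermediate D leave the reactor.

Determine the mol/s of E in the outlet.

504 mol/s

Conversion of C: C consumed = 1ξ₁ = 0.731 × 532 → ξ₁ = 388.9 mol/s.
D balance: n_D = 0 + 1ξ₁ − 1ξ₂ = 221 → ξ₂ = (1·388.9 − 221)/1 = 167.9 mol/s.
Outlet amounts (n = n₀ + Σ ν·ξ):
  C: 532 − 1(388.9) = 143.1
  D: 0 + 1(388.9) − 1(167.9) = 221
  E: 0 + 3(167.9) = 503.7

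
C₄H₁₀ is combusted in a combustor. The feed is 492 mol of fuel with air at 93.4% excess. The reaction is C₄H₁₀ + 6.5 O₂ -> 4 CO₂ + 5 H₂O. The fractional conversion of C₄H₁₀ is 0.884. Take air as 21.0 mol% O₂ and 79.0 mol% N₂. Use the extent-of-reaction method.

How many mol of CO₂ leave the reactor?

Stoichiometric O₂ = 6.5 × 492 = 3198 mol; O₂ fed = 3198 × 1.934 = 6185 mol.
N₂ fed = 6185 × 79/21 = 23270 mol.
Fuel reacted = 0.884 × 492 → ξ = 434.9 mol.
Outlet (n = n₀ + ν ξ):
  C₄H₁₀: 492 − 1(434.9) = 57.07
  O₂: 6185 − 6.5(434.9) = 3358
  N₂: 23270 (inert)
  CO₂: 0 + 4(434.9) = 1740
  H₂O: 0 + 5(434.9) = 2175

1740 mol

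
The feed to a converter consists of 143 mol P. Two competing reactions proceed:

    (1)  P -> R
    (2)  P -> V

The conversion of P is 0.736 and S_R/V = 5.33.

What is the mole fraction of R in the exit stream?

Conversion of P: P consumed = 0.736 × 143 = 105.2 mol = 1ξ₁ + 1ξ₂.
Selectivity: 1ξ₁ / (1ξ₂) = 5.33 → ξ₁ = 5.33 ξ₂.
Substitute: (1·5.33 + 1) ξ₂ = 105.2 → ξ₂ = 16.63 mol, ξ₁ = 88.62 mol.
Outlet amounts (n = n₀ + Σ ν·ξ):
  P: 143 − 1(88.62) − 1(16.63) = 37.75
  R: 0 + 1(88.62) = 88.62
  V: 0 + 1(16.63) = 16.63
Total out = 143 mol; y_R = 88.62 / 143 = 0.6197.

0.62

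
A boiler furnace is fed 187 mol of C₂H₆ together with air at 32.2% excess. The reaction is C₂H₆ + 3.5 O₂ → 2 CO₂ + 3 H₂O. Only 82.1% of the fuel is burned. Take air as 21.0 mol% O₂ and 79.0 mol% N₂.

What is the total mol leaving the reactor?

Stoichiometric O₂ = 3.5 × 187 = 654.5 mol; O₂ fed = 654.5 × 1.322 = 865.2 mol.
N₂ fed = 865.2 × 79/21 = 3255 mol.
Fuel reacted = 0.821 × 187 → ξ = 153.5 mol.
Outlet (n = n₀ + ν ξ):
  C₂H₆: 187 − 1(153.5) = 33.47
  O₂: 865.2 − 3.5(153.5) = 327.9
  N₂: 3255 (inert)
  CO₂: 0 + 2(153.5) = 307.1
  H₂O: 0 + 3(153.5) = 460.6
Total out = 33.47 + 327.9 + 3255 + 307.1 + 460.6 = 4384 mol.

4380 mol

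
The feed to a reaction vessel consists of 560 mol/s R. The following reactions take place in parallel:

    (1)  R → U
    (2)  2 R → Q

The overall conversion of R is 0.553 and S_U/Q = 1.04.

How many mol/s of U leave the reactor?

106 mol/s

Conversion of R: R consumed = 0.553 × 560 = 309.7 mol/s = 1ξ₁ + 2ξ₂.
Selectivity: 1ξ₁ / (1ξ₂) = 1.04 → ξ₁ = 1.04 ξ₂.
Substitute: (1·1.04 + 2) ξ₂ = 309.7 → ξ₂ = 101.9 mol/s, ξ₁ = 105.9 mol/s.
Outlet amounts (n = n₀ + Σ ν·ξ):
  R: 560 − 1(105.9) − 2(101.9) = 250.3
  U: 0 + 1(105.9) = 105.9
  Q: 0 + 1(101.9) = 101.9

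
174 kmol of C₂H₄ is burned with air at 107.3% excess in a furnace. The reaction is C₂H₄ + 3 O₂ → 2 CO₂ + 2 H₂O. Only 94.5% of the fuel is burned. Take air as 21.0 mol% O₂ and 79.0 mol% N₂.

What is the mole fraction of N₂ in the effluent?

0.764

Stoichiometric O₂ = 3 × 174 = 522 kmol; O₂ fed = 522 × 2.073 = 1082 kmol.
N₂ fed = 1082 × 79/21 = 4071 kmol.
Fuel reacted = 0.945 × 174 → ξ = 164.4 kmol.
Outlet (n = n₀ + ν ξ):
  C₂H₄: 174 − 1(164.4) = 9.57
  O₂: 1082 − 3(164.4) = 588.8
  N₂: 4071 (inert)
  CO₂: 0 + 2(164.4) = 328.9
  H₂O: 0 + 2(164.4) = 328.9
Total out = 5327 kmol; y_N₂ = 4071 / 5327 = 0.7642.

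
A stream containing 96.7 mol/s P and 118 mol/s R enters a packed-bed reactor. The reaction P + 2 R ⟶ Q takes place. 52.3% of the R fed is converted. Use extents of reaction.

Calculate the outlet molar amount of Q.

30.9 mol/s

R reacted = 0.523 × 118 = 61.71 mol/s; ν_R = −2, so ξ = 61.71/2 = 30.86 mol/s.
Outlet amounts (n = n₀ + ν ξ):
  P: 96.7 − 1(30.86) = 65.84
  R: 118 − 2(30.86) = 56.29
  Q: 0 + 1(30.86) = 30.86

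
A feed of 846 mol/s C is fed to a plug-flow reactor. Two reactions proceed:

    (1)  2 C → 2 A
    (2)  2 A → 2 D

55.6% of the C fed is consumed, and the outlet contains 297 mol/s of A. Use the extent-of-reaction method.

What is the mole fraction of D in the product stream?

Conversion of C: C consumed = 2ξ₁ = 0.556 × 846 → ξ₁ = 235.2 mol/s.
A balance: n_A = 0 + 2ξ₁ − 2ξ₂ = 297 → ξ₂ = (2·235.2 − 297)/2 = 86.69 mol/s.
Outlet amounts (n = n₀ + Σ ν·ξ):
  C: 846 − 2(235.2) = 375.6
  A: 0 + 2(235.2) − 2(86.69) = 297
  D: 0 + 2(86.69) = 173.4
Total out = 846 mol/s; y_D = 173.4 / 846 = 0.2049.

0.205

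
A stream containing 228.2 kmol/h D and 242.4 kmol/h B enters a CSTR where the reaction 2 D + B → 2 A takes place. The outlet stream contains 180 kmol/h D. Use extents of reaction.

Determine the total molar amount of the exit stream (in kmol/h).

For D: n = n₀ − 2ξ → 180 = 228.2 − 2ξ, giving ξ = 24.1 kmol/h.
Outlet amounts (n = n₀ + ν ξ):
  D: 228.2 − 2(24.1) = 180
  B: 242.4 − 1(24.1) = 218.3
  A: 0 + 2(24.1) = 48.2
Total out = 180 + 218.3 + 48.2 = 446.5 kmol/h.

446 kmol/h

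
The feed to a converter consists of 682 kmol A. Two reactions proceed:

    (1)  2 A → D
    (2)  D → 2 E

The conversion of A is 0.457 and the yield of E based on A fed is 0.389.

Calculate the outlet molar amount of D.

23.2 kmol

Conversion of A: A consumed = 2ξ₁ = 0.457 × 682 → ξ₁ = 155.8 kmol.
Yield of E: 2ξ₂ / 682 = 0.389 → ξ₂ = 132.6 kmol.
Outlet amounts (n = n₀ + Σ ν·ξ):
  A: 682 − 2(155.8) = 370.3
  D: 0 + 1(155.8) − 1(132.6) = 23.19
  E: 0 + 2(132.6) = 265.3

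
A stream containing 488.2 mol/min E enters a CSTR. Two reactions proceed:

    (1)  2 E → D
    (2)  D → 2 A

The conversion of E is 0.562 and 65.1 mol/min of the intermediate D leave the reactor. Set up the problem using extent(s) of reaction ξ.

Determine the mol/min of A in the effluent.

144 mol/min

Conversion of E: E consumed = 2ξ₁ = 0.562 × 488.2 → ξ₁ = 137.2 mol/min.
D balance: n_D = 0 + 1ξ₁ − 1ξ₂ = 65.1 → ξ₂ = (1·137.2 − 65.1)/1 = 72.08 mol/min.
Outlet amounts (n = n₀ + Σ ν·ξ):
  E: 488.2 − 2(137.2) = 213.8
  D: 0 + 1(137.2) − 1(72.08) = 65.1
  A: 0 + 2(72.08) = 144.2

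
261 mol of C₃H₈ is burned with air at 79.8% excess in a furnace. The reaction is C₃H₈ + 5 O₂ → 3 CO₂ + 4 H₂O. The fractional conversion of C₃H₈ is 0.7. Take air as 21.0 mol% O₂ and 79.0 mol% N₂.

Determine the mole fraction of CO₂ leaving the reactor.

Stoichiometric O₂ = 5 × 261 = 1305 mol; O₂ fed = 1305 × 1.798 = 2346 mol.
N₂ fed = 2346 × 79/21 = 8827 mol.
Fuel reacted = 0.7 × 261 → ξ = 182.7 mol.
Outlet (n = n₀ + ν ξ):
  C₃H₈: 261 − 1(182.7) = 78.3
  O₂: 2346 − 5(182.7) = 1433
  N₂: 8827 (inert)
  CO₂: 0 + 3(182.7) = 548.1
  H₂O: 0 + 4(182.7) = 730.8
Total out = 11620 mol; y_CO₂ = 548.1 / 11620 = 0.04718.

0.0472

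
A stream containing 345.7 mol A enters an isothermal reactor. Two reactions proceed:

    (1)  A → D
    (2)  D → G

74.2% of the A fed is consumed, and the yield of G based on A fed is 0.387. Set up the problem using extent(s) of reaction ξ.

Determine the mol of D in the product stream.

123 mol

Conversion of A: A consumed = 1ξ₁ = 0.742 × 345.7 → ξ₁ = 256.5 mol.
Yield of G: 1ξ₂ / 345.7 = 0.387 → ξ₂ = 133.8 mol.
Outlet amounts (n = n₀ + Σ ν·ξ):
  A: 345.7 − 1(256.5) = 89.19
  D: 0 + 1(256.5) − 1(133.8) = 122.7
  G: 0 + 1(133.8) = 133.8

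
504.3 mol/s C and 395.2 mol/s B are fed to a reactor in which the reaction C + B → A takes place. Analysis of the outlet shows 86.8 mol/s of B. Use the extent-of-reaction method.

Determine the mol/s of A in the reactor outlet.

308 mol/s

For B: n = n₀ − 1ξ → 86.8 = 395.2 − 1ξ, giving ξ = 308.4 mol/s.
Outlet amounts (n = n₀ + ν ξ):
  C: 504.3 − 1(308.4) = 195.9
  B: 395.2 − 1(308.4) = 86.8
  A: 0 + 1(308.4) = 308.4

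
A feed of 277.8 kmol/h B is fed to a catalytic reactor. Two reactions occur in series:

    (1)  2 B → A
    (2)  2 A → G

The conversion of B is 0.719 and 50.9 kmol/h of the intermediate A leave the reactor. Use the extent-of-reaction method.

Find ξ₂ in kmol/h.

ξ₂ = 24.5 kmol/h

Conversion of B: B consumed = 2ξ₁ = 0.719 × 277.8 → ξ₁ = 99.87 kmol/h.
A balance: n_A = 0 + 1ξ₁ − 2ξ₂ = 50.9 → ξ₂ = (1·99.87 − 50.9)/2 = 24.48 kmol/h.
Outlet amounts (n = n₀ + Σ ν·ξ):
  B: 277.8 − 2(99.87) = 78.06
  A: 0 + 1(99.87) − 2(24.48) = 50.9
  G: 0 + 1(24.48) = 24.48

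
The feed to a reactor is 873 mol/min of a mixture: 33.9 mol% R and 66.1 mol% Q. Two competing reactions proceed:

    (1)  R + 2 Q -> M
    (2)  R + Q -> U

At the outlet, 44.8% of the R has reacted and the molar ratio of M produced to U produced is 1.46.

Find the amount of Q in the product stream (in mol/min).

366 mol/min

Conversion of R: R consumed = 0.448 × 295.9 = 132.6 mol/min = 1ξ₁ + 1ξ₂.
Selectivity: 1ξ₁ / (1ξ₂) = 1.46 → ξ₁ = 1.46 ξ₂.
Substitute: (1·1.46 + 1) ξ₂ = 132.6 → ξ₂ = 53.9 mol/min, ξ₁ = 78.69 mol/min.
Outlet amounts (n = n₀ + Σ ν·ξ):
  R: 295.9 − 1(78.69) − 1(53.9) = 163.4
  Q: 577.1 − 2(78.69) − 1(53.9) = 365.8
  M: 0 + 1(78.69) = 78.69
  U: 0 + 1(53.9) = 53.9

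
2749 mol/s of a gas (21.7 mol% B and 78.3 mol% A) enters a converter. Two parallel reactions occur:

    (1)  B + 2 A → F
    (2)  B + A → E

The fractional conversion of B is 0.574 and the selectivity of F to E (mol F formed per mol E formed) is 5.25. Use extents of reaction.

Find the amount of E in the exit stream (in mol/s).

Conversion of B: B consumed = 0.574 × 596.5 = 342.4 mol/s = 1ξ₁ + 1ξ₂.
Selectivity: 1ξ₁ / (1ξ₂) = 5.25 → ξ₁ = 5.25 ξ₂.
Substitute: (1·5.25 + 1) ξ₂ = 342.4 → ξ₂ = 54.79 mol/s, ξ₁ = 287.6 mol/s.
Outlet amounts (n = n₀ + Σ ν·ξ):
  B: 596.5 − 1(287.6) − 1(54.79) = 254.1
  A: 2152 − 2(287.6) − 1(54.79) = 1522
  F: 0 + 1(287.6) = 287.6
  E: 0 + 1(54.79) = 54.79

54.8 mol/s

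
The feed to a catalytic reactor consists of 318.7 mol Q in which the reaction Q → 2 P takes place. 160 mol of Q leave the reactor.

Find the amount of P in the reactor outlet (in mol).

For Q: n = n₀ − 1ξ → 160 = 318.7 − 1ξ, giving ξ = 158.7 mol.
Outlet amounts (n = n₀ + ν ξ):
  Q: 318.7 − 1(158.7) = 160
  P: 0 + 2(158.7) = 317.4

317 mol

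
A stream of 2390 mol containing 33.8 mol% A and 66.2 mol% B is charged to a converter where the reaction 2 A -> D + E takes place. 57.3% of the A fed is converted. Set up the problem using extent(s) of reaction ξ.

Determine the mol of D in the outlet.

A reacted = 0.573 × 807.8 = 462.9 mol; ν_A = −2, so ξ = 462.9/2 = 231.4 mol.
Outlet amounts (n = n₀ + ν ξ):
  A: 807.8 − 2(231.4) = 344.9
  D: 0 + 1(231.4) = 231.4
  E: 0 + 1(231.4) = 231.4
  B: 1582 (inert)

231 mol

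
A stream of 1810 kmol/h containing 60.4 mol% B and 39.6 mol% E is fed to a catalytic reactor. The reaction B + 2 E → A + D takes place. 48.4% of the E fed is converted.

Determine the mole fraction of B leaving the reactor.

0.562

E reacted = 0.484 × 716.8 = 346.9 kmol/h; ν_E = −2, so ξ = 346.9/2 = 173.5 kmol/h.
Outlet amounts (n = n₀ + ν ξ):
  B: 1093 − 1(173.5) = 919.8
  E: 716.8 − 2(173.5) = 369.8
  A: 0 + 1(173.5) = 173.5
  D: 0 + 1(173.5) = 173.5
Total out = 1637 kmol/h; y_B = 919.8 / 1637 = 0.562.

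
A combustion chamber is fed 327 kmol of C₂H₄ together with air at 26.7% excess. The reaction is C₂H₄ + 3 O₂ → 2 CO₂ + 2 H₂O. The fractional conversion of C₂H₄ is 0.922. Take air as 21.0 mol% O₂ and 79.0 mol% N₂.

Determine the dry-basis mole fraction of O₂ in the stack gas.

Stoichiometric O₂ = 3 × 327 = 981 kmol; O₂ fed = 981 × 1.267 = 1243 kmol.
N₂ fed = 1243 × 79/21 = 4676 kmol.
Fuel reacted = 0.922 × 327 → ξ = 301.5 kmol.
Outlet (n = n₀ + ν ξ):
  C₂H₄: 327 − 1(301.5) = 25.51
  O₂: 1243 − 3(301.5) = 338.4
  N₂: 4676 (inert)
  CO₂: 0 + 2(301.5) = 603
  H₂O: 0 + 2(301.5) = 603
Dry total = 5643 kmol; y_O₂ (dry) = 338.4 / 5643 = 0.05998.

0.06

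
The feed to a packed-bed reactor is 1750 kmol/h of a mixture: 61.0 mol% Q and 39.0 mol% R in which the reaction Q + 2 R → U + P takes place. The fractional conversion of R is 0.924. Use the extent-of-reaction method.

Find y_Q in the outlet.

R reacted = 0.924 × 682.5 = 630.6 kmol/h; ν_R = −2, so ξ = 630.6/2 = 315.3 kmol/h.
Outlet amounts (n = n₀ + ν ξ):
  Q: 1068 − 1(315.3) = 752.2
  R: 682.5 − 2(315.3) = 51.87
  U: 0 + 1(315.3) = 315.3
  P: 0 + 1(315.3) = 315.3
Total out = 1435 kmol/h; y_Q = 752.2 / 1435 = 0.5243.

0.524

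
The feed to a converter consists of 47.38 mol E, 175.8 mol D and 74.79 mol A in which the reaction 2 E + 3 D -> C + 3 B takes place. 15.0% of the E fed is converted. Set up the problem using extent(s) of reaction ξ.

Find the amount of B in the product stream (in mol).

E reacted = 0.15 × 47.38 = 7.107 mol; ν_E = −2, so ξ = 7.107/2 = 3.554 mol.
Outlet amounts (n = n₀ + ν ξ):
  E: 47.38 − 2(3.554) = 40.27
  D: 175.8 − 3(3.554) = 165.1
  C: 0 + 1(3.554) = 3.554
  B: 0 + 3(3.554) = 10.66
  A: 74.79 (inert)

10.7 mol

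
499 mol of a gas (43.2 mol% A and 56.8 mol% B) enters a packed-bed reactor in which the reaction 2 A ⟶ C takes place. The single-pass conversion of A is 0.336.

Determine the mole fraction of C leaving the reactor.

0.0783

A reacted = 0.336 × 215.6 = 72.43 mol; ν_A = −2, so ξ = 72.43/2 = 36.22 mol.
Outlet amounts (n = n₀ + ν ξ):
  A: 215.6 − 2(36.22) = 143.1
  C: 0 + 1(36.22) = 36.22
  B: 283.4 (inert)
Total out = 462.8 mol; y_C = 36.22 / 462.8 = 0.07826.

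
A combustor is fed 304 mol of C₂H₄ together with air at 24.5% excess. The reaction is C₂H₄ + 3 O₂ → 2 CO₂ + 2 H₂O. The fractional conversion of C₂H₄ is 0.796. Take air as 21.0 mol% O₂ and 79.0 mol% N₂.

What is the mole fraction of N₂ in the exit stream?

0.748

Stoichiometric O₂ = 3 × 304 = 912 mol; O₂ fed = 912 × 1.245 = 1135 mol.
N₂ fed = 1135 × 79/21 = 4271 mol.
Fuel reacted = 0.796 × 304 → ξ = 242 mol.
Outlet (n = n₀ + ν ξ):
  C₂H₄: 304 − 1(242) = 62.02
  O₂: 1135 − 3(242) = 409.5
  N₂: 4271 (inert)
  CO₂: 0 + 2(242) = 484
  H₂O: 0 + 2(242) = 484
Total out = 5711 mol; y_N₂ = 4271 / 5711 = 0.7479.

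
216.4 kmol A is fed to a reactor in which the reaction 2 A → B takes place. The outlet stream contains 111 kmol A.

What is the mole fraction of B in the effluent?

0.322

For A: n = n₀ − 2ξ → 111 = 216.4 − 2ξ, giving ξ = 52.7 kmol.
Outlet amounts (n = n₀ + ν ξ):
  A: 216.4 − 2(52.7) = 111
  B: 0 + 1(52.7) = 52.7
Total out = 163.7 kmol; y_B = 52.7 / 163.7 = 0.3219.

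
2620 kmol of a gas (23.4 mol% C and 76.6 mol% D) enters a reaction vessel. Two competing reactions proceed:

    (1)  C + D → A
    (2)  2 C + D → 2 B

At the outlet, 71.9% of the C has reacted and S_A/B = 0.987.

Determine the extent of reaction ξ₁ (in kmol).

Conversion of C: C consumed = 0.719 × 613.1 = 440.8 kmol = 1ξ₁ + 2ξ₂.
Selectivity: 1ξ₁ / (2ξ₂) = 0.987 → ξ₁ = 1.974 ξ₂.
Substitute: (1·1.974 + 2) ξ₂ = 440.8 → ξ₂ = 110.9 kmol, ξ₁ = 219 kmol.
Outlet amounts (n = n₀ + Σ ν·ξ):
  C: 613.1 − 1(219) − 2(110.9) = 172.3
  D: 2007 − 1(219) − 1(110.9) = 1677
  A: 0 + 1(219) = 219
  B: 0 + 2(110.9) = 221.8

ξ₁ = 219 kmol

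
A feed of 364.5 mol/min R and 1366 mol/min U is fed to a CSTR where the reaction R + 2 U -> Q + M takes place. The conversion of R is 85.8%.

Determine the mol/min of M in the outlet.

R reacted = 0.858 × 364.5 = 312.7 mol/min; ν_R = −1, so ξ = 312.7/1 = 312.7 mol/min.
Outlet amounts (n = n₀ + ν ξ):
  R: 364.5 − 1(312.7) = 51.76
  U: 1366 − 2(312.7) = 740.5
  Q: 0 + 1(312.7) = 312.7
  M: 0 + 1(312.7) = 312.7

313 mol/min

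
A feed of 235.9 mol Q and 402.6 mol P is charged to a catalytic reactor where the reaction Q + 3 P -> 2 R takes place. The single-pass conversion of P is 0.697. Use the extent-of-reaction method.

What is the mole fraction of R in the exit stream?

0.414

P reacted = 0.697 × 402.6 = 280.6 mol; ν_P = −3, so ξ = 280.6/3 = 93.54 mol.
Outlet amounts (n = n₀ + ν ξ):
  Q: 235.9 − 1(93.54) = 142.4
  P: 402.6 − 3(93.54) = 122
  R: 0 + 2(93.54) = 187.1
Total out = 451.4 mol; y_R = 187.1 / 451.4 = 0.4144.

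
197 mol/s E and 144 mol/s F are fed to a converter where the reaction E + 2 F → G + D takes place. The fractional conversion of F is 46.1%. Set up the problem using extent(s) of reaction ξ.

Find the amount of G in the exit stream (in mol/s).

F reacted = 0.461 × 144 = 66.38 mol/s; ν_F = −2, so ξ = 66.38/2 = 33.19 mol/s.
Outlet amounts (n = n₀ + ν ξ):
  E: 197 − 1(33.19) = 163.8
  F: 144 − 2(33.19) = 77.62
  G: 0 + 1(33.19) = 33.19
  D: 0 + 1(33.19) = 33.19

33.2 mol/s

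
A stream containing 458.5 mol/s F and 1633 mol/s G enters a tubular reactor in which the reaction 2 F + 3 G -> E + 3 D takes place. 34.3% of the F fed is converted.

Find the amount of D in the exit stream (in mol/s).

F reacted = 0.343 × 458.5 = 157.3 mol/s; ν_F = −2, so ξ = 157.3/2 = 78.63 mol/s.
Outlet amounts (n = n₀ + ν ξ):
  F: 458.5 − 2(78.63) = 301.2
  G: 1633 − 3(78.63) = 1397
  E: 0 + 1(78.63) = 78.63
  D: 0 + 3(78.63) = 235.9

236 mol/s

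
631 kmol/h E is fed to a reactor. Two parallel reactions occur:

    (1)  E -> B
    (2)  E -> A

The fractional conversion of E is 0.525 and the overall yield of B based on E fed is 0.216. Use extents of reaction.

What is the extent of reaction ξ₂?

Yield of B: 1ξ₁ / 631 = 0.216 → ξ₁ = 136.3 kmol/h.
Conversion of E: 1ξ₁ + 1ξ₂ = 0.525 × 631 = 331.3 → ξ₂ = 195 kmol/h.
Outlet amounts (n = n₀ + Σ ν·ξ):
  E: 631 − 1(136.3) − 1(195) = 299.7
  B: 0 + 1(136.3) = 136.3
  A: 0 + 1(195) = 195

ξ₂ = 195 kmol/h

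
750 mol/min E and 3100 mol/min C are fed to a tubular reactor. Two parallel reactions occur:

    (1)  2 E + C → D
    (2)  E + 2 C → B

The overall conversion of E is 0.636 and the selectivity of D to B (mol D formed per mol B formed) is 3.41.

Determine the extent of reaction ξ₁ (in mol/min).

ξ₁ = 208 mol/min

Conversion of E: E consumed = 0.636 × 750 = 477 mol/min = 2ξ₁ + 1ξ₂.
Selectivity: 1ξ₁ / (1ξ₂) = 3.41 → ξ₁ = 3.41 ξ₂.
Substitute: (2·3.41 + 1) ξ₂ = 477 → ξ₂ = 61 mol/min, ξ₁ = 208 mol/min.
Outlet amounts (n = n₀ + Σ ν·ξ):
  E: 750 − 2(208) − 1(61) = 273
  C: 3100 − 1(208) − 2(61) = 2770
  D: 0 + 1(208) = 208
  B: 0 + 1(61) = 61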